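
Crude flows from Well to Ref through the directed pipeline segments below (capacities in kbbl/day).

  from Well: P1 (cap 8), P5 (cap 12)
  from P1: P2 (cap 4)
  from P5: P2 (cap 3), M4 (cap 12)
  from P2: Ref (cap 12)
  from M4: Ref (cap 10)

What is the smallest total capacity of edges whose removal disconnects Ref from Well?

16

Augment Well→P1→P2→Ref: bottleneck 4, flow now 4.
Augment Well→P5→P2→Ref: bottleneck 3, flow now 7.
Augment Well→P5→M4→Ref: bottleneck 9, flow now 16.
No augmenting path remains; maximum flow = 16.
By max-flow min-cut, the minimum cut capacity equals the max flow.
In the residual graph, reachable from Well: {Well, P1}.
Min-cut edges: Well→P5 (12), P1→P2 (4); capacity 12 + 4 = 16.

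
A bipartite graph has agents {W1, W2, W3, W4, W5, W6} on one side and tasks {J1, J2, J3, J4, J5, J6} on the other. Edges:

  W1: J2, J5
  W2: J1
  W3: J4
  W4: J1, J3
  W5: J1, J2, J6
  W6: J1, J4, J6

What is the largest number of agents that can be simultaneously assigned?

6

Unit-capacity flow: source→left, listed edges, right→sink; max matching = max flow.
Augmenting path W1→J2 (+1); matched 1.
Augmenting path W2→J1 (+1); matched 2.
Augmenting path W3→J4 (+1); matched 3.
Augmenting path W4→J3 (+1); matched 4.
Augmenting path W5→J6 (+1); matched 5.
Augmenting path W6→J6→W5→J2→W1→J5 (+1); matched 6.
No augmenting path remains; maximum matching = 6.
König certificate: {W1, W2, W3, W4, W5, W6} is a vertex cover of size 6 (every listed pair touches it), so no matching can be larger.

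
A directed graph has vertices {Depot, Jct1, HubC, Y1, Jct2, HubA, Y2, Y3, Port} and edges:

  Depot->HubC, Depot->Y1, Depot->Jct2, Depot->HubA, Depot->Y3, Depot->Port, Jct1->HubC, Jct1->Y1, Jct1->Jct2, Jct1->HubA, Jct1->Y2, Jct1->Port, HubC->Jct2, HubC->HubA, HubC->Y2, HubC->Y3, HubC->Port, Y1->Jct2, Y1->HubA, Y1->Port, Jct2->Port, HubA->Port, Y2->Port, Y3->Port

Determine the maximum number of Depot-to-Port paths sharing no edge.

Assign every edge capacity 1; by Menger, the answer equals the max flow.
Path Depot→Port (+1); total 1.
Path Depot→HubC→Port (+1); total 2.
Path Depot→Y1→Port (+1); total 3.
Path Depot→Jct2→Port (+1); total 4.
Path Depot→HubA→Port (+1); total 5.
Path Depot→Y3→Port (+1); total 6.
No residual Depot→Port path; max flow = 6.
Certifying cut of size 6: {Depot→HubA, Depot→HubC, Depot→Jct2, Depot→Port, Depot→Y1, Depot→Y3}.

6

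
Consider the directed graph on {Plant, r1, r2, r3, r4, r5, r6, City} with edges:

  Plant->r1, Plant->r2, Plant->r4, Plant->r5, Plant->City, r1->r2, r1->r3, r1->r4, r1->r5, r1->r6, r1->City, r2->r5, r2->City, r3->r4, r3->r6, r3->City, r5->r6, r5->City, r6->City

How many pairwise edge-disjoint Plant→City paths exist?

4

Assign every edge capacity 1; by Menger, the answer equals the max flow.
Path Plant→City (+1); total 1.
Path Plant→r1→City (+1); total 2.
Path Plant→r2→City (+1); total 3.
Path Plant→r5→City (+1); total 4.
No residual Plant→City path; max flow = 4.
Certifying cut of size 4: {Plant→City, Plant→r1, Plant→r2, Plant→r5}.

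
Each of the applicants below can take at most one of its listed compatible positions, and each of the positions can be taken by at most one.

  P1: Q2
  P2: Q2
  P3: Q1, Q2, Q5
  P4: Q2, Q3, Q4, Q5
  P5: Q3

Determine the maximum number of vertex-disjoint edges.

4

Unit-capacity flow: source→left, listed edges, right→sink; max matching = max flow.
Augmenting path P1→Q2 (+1); matched 1.
Augmenting path P3→Q1 (+1); matched 2.
Augmenting path P4→Q3 (+1); matched 3.
Augmenting path P5→Q3→P4→Q4 (+1); matched 4.
No augmenting path remains; maximum matching = 4.
König certificate: {P3, P4, P5, Q2} is a vertex cover of size 4 (every listed pair touches it), so no matching can be larger.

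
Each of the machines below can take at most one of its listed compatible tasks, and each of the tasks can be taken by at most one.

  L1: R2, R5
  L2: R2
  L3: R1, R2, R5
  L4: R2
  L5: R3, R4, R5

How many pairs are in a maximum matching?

Unit-capacity flow: source→left, listed edges, right→sink; max matching = max flow.
Augmenting path L1→R2 (+1); matched 1.
Augmenting path L3→R1 (+1); matched 2.
Augmenting path L5→R3 (+1); matched 3.
Augmenting path L2→R2→L1→R5 (+1); matched 4.
No augmenting path remains; maximum matching = 4.
König certificate: {L1, L3, L5, R2} is a vertex cover of size 4 (every listed pair touches it), so no matching can be larger.

4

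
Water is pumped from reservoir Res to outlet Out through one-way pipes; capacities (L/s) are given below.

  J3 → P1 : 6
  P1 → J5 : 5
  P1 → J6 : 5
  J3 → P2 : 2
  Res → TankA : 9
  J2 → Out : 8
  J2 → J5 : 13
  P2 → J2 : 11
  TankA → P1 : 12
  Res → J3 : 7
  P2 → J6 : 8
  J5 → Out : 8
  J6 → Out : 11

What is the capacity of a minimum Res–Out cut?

Augment Res→J3→P1→J6→Out: bottleneck 5, flow now 5.
Augment Res→J3→P1→J5→Out: bottleneck 1, flow now 6.
Augment Res→J3→P2→J2→Out: bottleneck 1, flow now 7.
Augment Res→TankA→P1→J5→Out: bottleneck 4, flow now 11.
Augment Res→TankA→P1→J3→P2→J2→Out: bottleneck 1, flow now 12. (uses reverse residual edge)
No augmenting path remains; maximum flow = 12.
By max-flow min-cut, the minimum cut capacity equals the max flow.
In the residual graph, reachable from Res: {Res, J3, TankA, P1}.
Min-cut edges: J3→P2 (2), P1→J6 (5), P1→J5 (5); capacity 2 + 5 + 5 = 12.

12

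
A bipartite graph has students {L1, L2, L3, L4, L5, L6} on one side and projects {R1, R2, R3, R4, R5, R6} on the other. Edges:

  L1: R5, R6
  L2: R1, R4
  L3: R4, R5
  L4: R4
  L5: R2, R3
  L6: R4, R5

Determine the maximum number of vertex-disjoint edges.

5

Unit-capacity flow: source→left, listed edges, right→sink; max matching = max flow.
Augmenting path L1→R5 (+1); matched 1.
Augmenting path L2→R1 (+1); matched 2.
Augmenting path L3→R4 (+1); matched 3.
Augmenting path L5→R2 (+1); matched 4.
Augmenting path L6→R5→L1→R6 (+1); matched 5.
No augmenting path remains; maximum matching = 5.
König certificate: {L1, L2, L5, R4, R5} is a vertex cover of size 5 (every listed pair touches it), so no matching can be larger.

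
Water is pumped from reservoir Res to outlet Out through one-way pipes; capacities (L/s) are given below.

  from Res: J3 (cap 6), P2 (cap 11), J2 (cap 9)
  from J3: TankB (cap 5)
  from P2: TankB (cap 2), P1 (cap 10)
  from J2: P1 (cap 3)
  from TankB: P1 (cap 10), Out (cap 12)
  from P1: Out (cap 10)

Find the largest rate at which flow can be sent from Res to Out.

17

Augment Res→J3→TankB→Out: bottleneck 5, flow now 5.
Augment Res→P2→TankB→Out: bottleneck 2, flow now 7.
Augment Res→P2→P1→Out: bottleneck 9, flow now 16.
Augment Res→J2→P1→Out: bottleneck 1, flow now 17.
No augmenting path remains; maximum flow = 17.
In the residual graph, reachable from Res: {Res, J3, P2, J2, P1}.
Min-cut edges: J3→TankB (5), P2→TankB (2), P1→Out (10); capacity 5 + 2 + 10 = 17.
This cut is saturated, so no flow can exceed 17.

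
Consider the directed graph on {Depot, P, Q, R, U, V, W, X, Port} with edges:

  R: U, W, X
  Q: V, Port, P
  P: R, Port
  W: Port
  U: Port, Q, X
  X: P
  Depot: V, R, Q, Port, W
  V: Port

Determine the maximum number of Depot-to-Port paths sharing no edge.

5

Assign every edge capacity 1; by Menger, the answer equals the max flow.
Path Depot→Port (+1); total 1.
Path Depot→Q→Port (+1); total 2.
Path Depot→V→Port (+1); total 3.
Path Depot→W→Port (+1); total 4.
Path Depot→R→U→Port (+1); total 5.
No residual Depot→Port path; max flow = 5.
Certifying cut of size 5: {Depot→Port, Depot→Q, Depot→R, Depot→V, Depot→W}.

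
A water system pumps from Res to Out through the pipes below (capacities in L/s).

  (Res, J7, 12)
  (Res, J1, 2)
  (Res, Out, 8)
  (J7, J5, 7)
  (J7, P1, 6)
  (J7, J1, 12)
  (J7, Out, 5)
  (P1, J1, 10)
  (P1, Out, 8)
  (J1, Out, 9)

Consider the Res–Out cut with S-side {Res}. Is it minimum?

Yes — it is a minimum cut (capacity 22).

Given cut capacity: 12 + 2 + 8 = 22.
Augment Res→Out: bottleneck 8, flow now 8.
Augment Res→J7→Out: bottleneck 5, flow now 13.
Augment Res→J1→Out: bottleneck 2, flow now 15.
Augment Res→J7→P1→Out: bottleneck 6, flow now 21.
Augment Res→J7→J1→Out: bottleneck 1, flow now 22.
No augmenting path remains; maximum flow = 22.
Cut capacity 22 equals the max flow, so it is a minimum cut.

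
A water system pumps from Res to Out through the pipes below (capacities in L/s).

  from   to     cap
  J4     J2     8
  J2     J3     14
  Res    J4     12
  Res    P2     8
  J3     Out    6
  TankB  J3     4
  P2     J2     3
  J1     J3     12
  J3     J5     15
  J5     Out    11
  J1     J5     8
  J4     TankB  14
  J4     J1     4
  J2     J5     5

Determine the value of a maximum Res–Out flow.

15

Augment Res→J4→J2→J3→Out: bottleneck 6, flow now 6.
Augment Res→J4→J2→J5→Out: bottleneck 2, flow now 8.
Augment Res→J4→J1→J5→Out: bottleneck 4, flow now 12.
Augment Res→P2→J2→J5→Out: bottleneck 3, flow now 15.
No augmenting path remains; maximum flow = 15.
In the residual graph, reachable from Res: {Res, P2}.
Min-cut edges: Res→J4 (12), P2→J2 (3); capacity 12 + 3 = 15.
This cut is saturated, so no flow can exceed 15.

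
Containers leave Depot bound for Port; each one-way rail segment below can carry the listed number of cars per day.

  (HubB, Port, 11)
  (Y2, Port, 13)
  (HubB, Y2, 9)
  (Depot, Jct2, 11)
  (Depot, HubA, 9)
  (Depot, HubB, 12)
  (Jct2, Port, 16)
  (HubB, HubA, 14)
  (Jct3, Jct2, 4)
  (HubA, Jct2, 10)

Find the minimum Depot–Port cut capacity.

Augment Depot→HubB→Port: bottleneck 11, flow now 11.
Augment Depot→Jct2→Port: bottleneck 11, flow now 22.
Augment Depot→HubB→Y2→Port: bottleneck 1, flow now 23.
Augment Depot→HubA→Jct2→Port: bottleneck 5, flow now 28.
No augmenting path remains; maximum flow = 28.
By max-flow min-cut, the minimum cut capacity equals the max flow.
In the residual graph, reachable from Depot: {Depot, HubA, Jct2}.
Min-cut edges: Depot→HubB (12), Jct2→Port (16); capacity 12 + 16 = 28.

28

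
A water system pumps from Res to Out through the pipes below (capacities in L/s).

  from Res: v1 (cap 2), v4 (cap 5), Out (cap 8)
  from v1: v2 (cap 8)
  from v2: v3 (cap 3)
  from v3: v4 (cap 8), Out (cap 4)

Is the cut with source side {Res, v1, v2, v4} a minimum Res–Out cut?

No — its capacity is 11, but the minimum cut has capacity 10.

Given cut capacity: 8 + 3 = 11.
Augment Res→Out: bottleneck 8, flow now 8.
Augment Res→v1→v2→v3→Out: bottleneck 2, flow now 10.
No augmenting path remains; maximum flow = 10.
In the residual graph, reachable from Res: {Res, v4}.
Min-cut edges: Res→v1 (2), Res→Out (8); capacity 2 + 8 = 10.
Cut capacity 11 exceeds the max flow 10, so it is not minimum.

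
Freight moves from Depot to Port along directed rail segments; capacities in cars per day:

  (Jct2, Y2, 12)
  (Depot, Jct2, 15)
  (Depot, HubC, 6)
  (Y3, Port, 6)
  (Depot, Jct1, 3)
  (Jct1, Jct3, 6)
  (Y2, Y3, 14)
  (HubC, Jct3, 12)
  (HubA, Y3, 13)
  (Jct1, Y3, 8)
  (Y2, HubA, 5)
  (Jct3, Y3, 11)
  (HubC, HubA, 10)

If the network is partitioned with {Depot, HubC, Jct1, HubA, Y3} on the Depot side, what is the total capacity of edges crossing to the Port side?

39

Edges leaving {Depot, HubC, Jct1, HubA, Y3}: Depot→Jct2 (15), HubC→Jct3 (12), Jct1→Jct3 (6), Y3→Port (6).
Cut capacity = 15 + 12 + 6 + 6 = 39.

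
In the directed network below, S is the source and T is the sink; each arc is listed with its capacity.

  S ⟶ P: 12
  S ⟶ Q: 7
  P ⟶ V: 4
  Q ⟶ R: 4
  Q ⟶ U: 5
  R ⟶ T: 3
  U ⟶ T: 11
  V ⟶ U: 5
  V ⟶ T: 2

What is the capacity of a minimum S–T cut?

11

Augment S→P→V→T: bottleneck 2, flow now 2.
Augment S→Q→R→T: bottleneck 3, flow now 5.
Augment S→Q→U→T: bottleneck 4, flow now 9.
Augment S→P→V→U→T: bottleneck 2, flow now 11.
No augmenting path remains; maximum flow = 11.
By max-flow min-cut, the minimum cut capacity equals the max flow.
In the residual graph, reachable from S: {S, P}.
Min-cut edges: S→Q (7), P→V (4); capacity 7 + 4 = 11.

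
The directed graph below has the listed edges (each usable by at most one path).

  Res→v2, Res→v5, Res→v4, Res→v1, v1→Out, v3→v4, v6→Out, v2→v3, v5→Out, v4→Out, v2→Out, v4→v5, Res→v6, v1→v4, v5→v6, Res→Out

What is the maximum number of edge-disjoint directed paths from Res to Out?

6

Assign every edge capacity 1; by Menger, the answer equals the max flow.
Path Res→Out (+1); total 1.
Path Res→v1→Out (+1); total 2.
Path Res→v2→Out (+1); total 3.
Path Res→v4→Out (+1); total 4.
Path Res→v5→Out (+1); total 5.
Path Res→v6→Out (+1); total 6.
No residual Res→Out path; max flow = 6.
Certifying cut of size 6: {Res→Out, Res→v1, Res→v2, Res→v4, Res→v5, Res→v6}.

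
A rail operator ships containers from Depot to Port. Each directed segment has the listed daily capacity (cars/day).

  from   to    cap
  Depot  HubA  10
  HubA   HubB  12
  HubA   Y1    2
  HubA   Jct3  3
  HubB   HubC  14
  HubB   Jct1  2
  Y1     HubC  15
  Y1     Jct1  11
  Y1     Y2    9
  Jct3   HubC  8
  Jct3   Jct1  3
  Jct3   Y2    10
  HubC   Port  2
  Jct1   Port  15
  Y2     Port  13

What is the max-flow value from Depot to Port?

9

Augment Depot→HubA→HubB→HubC→Port: bottleneck 2, flow now 2.
Augment Depot→HubA→HubB→Jct1→Port: bottleneck 2, flow now 4.
Augment Depot→HubA→Y1→Jct1→Port: bottleneck 2, flow now 6.
Augment Depot→HubA→Jct3→Jct1→Port: bottleneck 3, flow now 9.
No augmenting path remains; maximum flow = 9.
In the residual graph, reachable from Depot: {Depot, HubA, HubB, HubC}.
Min-cut edges: HubA→Y1 (2), HubA→Jct3 (3), HubB→Jct1 (2), HubC→Port (2); capacity 2 + 3 + 2 + 2 = 9.
This cut is saturated, so no flow can exceed 9.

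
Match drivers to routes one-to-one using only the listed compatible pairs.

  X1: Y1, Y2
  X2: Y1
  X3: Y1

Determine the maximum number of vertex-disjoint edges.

Unit-capacity flow: source→left, listed edges, right→sink; max matching = max flow.
Augmenting path X1→Y1 (+1); matched 1.
Augmenting path X2→Y1→X1→Y2 (+1); matched 2.
No augmenting path remains; maximum matching = 2.
König certificate: {X1, Y1} is a vertex cover of size 2 (every listed pair touches it), so no matching can be larger.

2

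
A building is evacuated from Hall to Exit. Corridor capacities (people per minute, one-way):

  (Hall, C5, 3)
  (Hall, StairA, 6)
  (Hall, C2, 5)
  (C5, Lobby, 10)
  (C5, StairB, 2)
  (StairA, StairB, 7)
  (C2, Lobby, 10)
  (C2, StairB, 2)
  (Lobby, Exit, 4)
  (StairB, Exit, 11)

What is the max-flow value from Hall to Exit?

Augment Hall→C5→Lobby→Exit: bottleneck 3, flow now 3.
Augment Hall→StairA→StairB→Exit: bottleneck 6, flow now 9.
Augment Hall→C2→Lobby→Exit: bottleneck 1, flow now 10.
Augment Hall→C2→StairB→Exit: bottleneck 2, flow now 12.
Augment Hall→C2→Lobby→C5→StairB→Exit: bottleneck 2, flow now 14. (uses reverse residual edge)
No augmenting path remains; maximum flow = 14.
In the residual graph, reachable from Hall: {Hall}.
Min-cut edges: Hall→C5 (3), Hall→StairA (6), Hall→C2 (5); capacity 3 + 6 + 5 = 14.
This cut is saturated, so no flow can exceed 14.

14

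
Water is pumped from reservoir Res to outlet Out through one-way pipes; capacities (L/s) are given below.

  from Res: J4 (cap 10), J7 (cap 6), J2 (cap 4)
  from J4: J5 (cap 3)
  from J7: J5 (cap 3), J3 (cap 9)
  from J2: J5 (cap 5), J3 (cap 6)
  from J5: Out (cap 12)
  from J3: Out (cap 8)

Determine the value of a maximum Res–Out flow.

Augment Res→J4→J5→Out: bottleneck 3, flow now 3.
Augment Res→J7→J5→Out: bottleneck 3, flow now 6.
Augment Res→J7→J3→Out: bottleneck 3, flow now 9.
Augment Res→J2→J5→Out: bottleneck 4, flow now 13.
No augmenting path remains; maximum flow = 13.
In the residual graph, reachable from Res: {Res, J4}.
Min-cut edges: Res→J7 (6), Res→J2 (4), J4→J5 (3); capacity 6 + 4 + 3 = 13.
This cut is saturated, so no flow can exceed 13.

13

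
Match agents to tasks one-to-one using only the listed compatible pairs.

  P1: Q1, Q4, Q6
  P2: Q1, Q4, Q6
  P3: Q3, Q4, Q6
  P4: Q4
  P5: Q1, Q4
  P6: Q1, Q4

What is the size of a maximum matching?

4

Unit-capacity flow: source→left, listed edges, right→sink; max matching = max flow.
Augmenting path P1→Q1 (+1); matched 1.
Augmenting path P2→Q4 (+1); matched 2.
Augmenting path P3→Q3 (+1); matched 3.
Augmenting path P4→Q4→P2→Q6 (+1); matched 4.
No augmenting path remains; maximum matching = 4.
König certificate: {P3, Q1, Q4, Q6} is a vertex cover of size 4 (every listed pair touches it), so no matching can be larger.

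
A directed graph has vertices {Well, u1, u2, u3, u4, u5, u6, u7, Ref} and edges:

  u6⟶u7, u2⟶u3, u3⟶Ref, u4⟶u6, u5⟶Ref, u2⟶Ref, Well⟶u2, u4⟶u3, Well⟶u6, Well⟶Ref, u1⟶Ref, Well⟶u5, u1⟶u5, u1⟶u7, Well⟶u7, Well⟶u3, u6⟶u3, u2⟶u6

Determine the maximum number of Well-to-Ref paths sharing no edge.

4

Assign every edge capacity 1; by Menger, the answer equals the max flow.
Path Well→Ref (+1); total 1.
Path Well→u2→Ref (+1); total 2.
Path Well→u3→Ref (+1); total 3.
Path Well→u5→Ref (+1); total 4.
No residual Well→Ref path; max flow = 4.
Certifying cut of size 4: {Well→Ref, Well→u2, Well→u5, u3→Ref}.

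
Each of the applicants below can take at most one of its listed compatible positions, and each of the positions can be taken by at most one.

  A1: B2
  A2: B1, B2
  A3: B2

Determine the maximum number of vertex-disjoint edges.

2

Unit-capacity flow: source→left, listed edges, right→sink; max matching = max flow.
Augmenting path A1→B2 (+1); matched 1.
Augmenting path A2→B1 (+1); matched 2.
No augmenting path remains; maximum matching = 2.
König certificate: {A2, B2} is a vertex cover of size 2 (every listed pair touches it), so no matching can be larger.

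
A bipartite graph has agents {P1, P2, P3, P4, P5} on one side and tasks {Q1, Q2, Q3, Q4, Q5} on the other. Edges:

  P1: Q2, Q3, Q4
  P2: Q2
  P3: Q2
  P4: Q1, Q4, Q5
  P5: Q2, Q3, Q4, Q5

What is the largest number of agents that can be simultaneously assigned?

4

Unit-capacity flow: source→left, listed edges, right→sink; max matching = max flow.
Augmenting path P1→Q2 (+1); matched 1.
Augmenting path P4→Q1 (+1); matched 2.
Augmenting path P5→Q3 (+1); matched 3.
Augmenting path P2→Q2→P1→Q4 (+1); matched 4.
No augmenting path remains; maximum matching = 4.
König certificate: {P1, P4, P5, Q2} is a vertex cover of size 4 (every listed pair touches it), so no matching can be larger.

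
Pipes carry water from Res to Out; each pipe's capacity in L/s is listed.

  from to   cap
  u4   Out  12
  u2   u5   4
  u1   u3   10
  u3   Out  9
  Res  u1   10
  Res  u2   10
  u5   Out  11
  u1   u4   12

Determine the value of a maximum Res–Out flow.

Augment Res→u1→u3→Out: bottleneck 9, flow now 9.
Augment Res→u1→u4→Out: bottleneck 1, flow now 10.
Augment Res→u2→u5→Out: bottleneck 4, flow now 14.
No augmenting path remains; maximum flow = 14.
In the residual graph, reachable from Res: {Res, u2}.
Min-cut edges: Res→u1 (10), u2→u5 (4); capacity 10 + 4 = 14.
This cut is saturated, so no flow can exceed 14.

14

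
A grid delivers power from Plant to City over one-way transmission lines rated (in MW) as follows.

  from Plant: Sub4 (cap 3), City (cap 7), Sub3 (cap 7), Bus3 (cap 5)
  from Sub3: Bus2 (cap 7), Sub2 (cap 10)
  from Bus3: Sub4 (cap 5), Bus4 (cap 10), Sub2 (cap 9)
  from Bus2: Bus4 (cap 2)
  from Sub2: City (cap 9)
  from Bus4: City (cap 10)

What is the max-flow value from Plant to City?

19

Augment Plant→City: bottleneck 7, flow now 7.
Augment Plant→Sub3→Sub2→City: bottleneck 7, flow now 14.
Augment Plant→Bus3→Sub2→City: bottleneck 2, flow now 16.
Augment Plant→Bus3→Bus4→City: bottleneck 3, flow now 19.
No augmenting path remains; maximum flow = 19.
In the residual graph, reachable from Plant: {Plant, Sub4}.
Min-cut edges: Plant→Sub3 (7), Plant→Bus3 (5), Plant→City (7); capacity 7 + 5 + 7 = 19.
This cut is saturated, so no flow can exceed 19.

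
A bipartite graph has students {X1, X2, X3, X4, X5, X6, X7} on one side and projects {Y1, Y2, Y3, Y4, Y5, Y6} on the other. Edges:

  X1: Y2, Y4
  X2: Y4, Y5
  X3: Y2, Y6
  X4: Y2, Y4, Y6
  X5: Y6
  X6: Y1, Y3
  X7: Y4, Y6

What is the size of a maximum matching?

5

Unit-capacity flow: source→left, listed edges, right→sink; max matching = max flow.
Augmenting path X1→Y2 (+1); matched 1.
Augmenting path X2→Y4 (+1); matched 2.
Augmenting path X3→Y6 (+1); matched 3.
Augmenting path X6→Y1 (+1); matched 4.
Augmenting path X4→Y4→X2→Y5 (+1); matched 5.
No augmenting path remains; maximum matching = 5.
König certificate: {X2, X6, Y2, Y4, Y6} is a vertex cover of size 5 (every listed pair touches it), so no matching can be larger.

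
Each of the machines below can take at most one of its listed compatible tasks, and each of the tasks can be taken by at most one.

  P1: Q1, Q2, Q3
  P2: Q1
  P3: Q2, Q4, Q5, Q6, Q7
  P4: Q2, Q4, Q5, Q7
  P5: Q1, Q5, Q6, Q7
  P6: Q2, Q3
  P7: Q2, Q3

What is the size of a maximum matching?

6

Unit-capacity flow: source→left, listed edges, right→sink; max matching = max flow.
Augmenting path P1→Q1 (+1); matched 1.
Augmenting path P3→Q2 (+1); matched 2.
Augmenting path P4→Q4 (+1); matched 3.
Augmenting path P5→Q5 (+1); matched 4.
Augmenting path P6→Q3 (+1); matched 5.
Augmenting path P7→Q2→P3→Q6 (+1); matched 6.
No augmenting path remains; maximum matching = 6.
König certificate: {P3, P4, P5, Q1, Q2, Q3} is a vertex cover of size 6 (every listed pair touches it), so no matching can be larger.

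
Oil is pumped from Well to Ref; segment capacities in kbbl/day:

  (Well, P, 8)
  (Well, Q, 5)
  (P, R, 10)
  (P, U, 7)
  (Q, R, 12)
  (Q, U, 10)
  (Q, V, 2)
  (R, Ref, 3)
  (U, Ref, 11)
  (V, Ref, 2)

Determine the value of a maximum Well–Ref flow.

Augment Well→P→R→Ref: bottleneck 3, flow now 3.
Augment Well→P→U→Ref: bottleneck 5, flow now 8.
Augment Well→Q→U→Ref: bottleneck 5, flow now 13.
No augmenting path remains; maximum flow = 13.
In the residual graph, reachable from Well: {Well}.
Min-cut edges: Well→P (8), Well→Q (5); capacity 8 + 5 = 13.
This cut is saturated, so no flow can exceed 13.

13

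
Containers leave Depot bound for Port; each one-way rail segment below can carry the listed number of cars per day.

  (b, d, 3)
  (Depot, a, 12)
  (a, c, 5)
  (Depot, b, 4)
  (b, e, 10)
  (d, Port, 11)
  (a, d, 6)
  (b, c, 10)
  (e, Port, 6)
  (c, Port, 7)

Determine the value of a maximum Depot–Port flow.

Augment Depot→a→c→Port: bottleneck 5, flow now 5.
Augment Depot→a→d→Port: bottleneck 6, flow now 11.
Augment Depot→b→c→Port: bottleneck 2, flow now 13.
Augment Depot→b→d→Port: bottleneck 2, flow now 15.
No augmenting path remains; maximum flow = 15.
In the residual graph, reachable from Depot: {Depot, a}.
Min-cut edges: Depot→b (4), a→c (5), a→d (6); capacity 4 + 5 + 6 = 15.
This cut is saturated, so no flow can exceed 15.

15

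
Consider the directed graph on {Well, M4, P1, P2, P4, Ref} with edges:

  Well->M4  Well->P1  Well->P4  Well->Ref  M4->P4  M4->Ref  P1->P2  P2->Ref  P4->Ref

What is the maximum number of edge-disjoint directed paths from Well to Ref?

4

Assign every edge capacity 1; by Menger, the answer equals the max flow.
Path Well→Ref (+1); total 1.
Path Well→M4→Ref (+1); total 2.
Path Well→P4→Ref (+1); total 3.
Path Well→P1→P2→Ref (+1); total 4.
No residual Well→Ref path; max flow = 4.
Certifying cut of size 4: {Well→M4, Well→P1, Well→P4, Well→Ref}.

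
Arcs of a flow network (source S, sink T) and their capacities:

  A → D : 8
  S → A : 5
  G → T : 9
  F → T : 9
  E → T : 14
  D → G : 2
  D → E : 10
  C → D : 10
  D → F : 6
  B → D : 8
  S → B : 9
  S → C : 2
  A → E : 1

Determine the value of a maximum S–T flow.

15

Augment S→A→E→T: bottleneck 1, flow now 1.
Augment S→A→D→E→T: bottleneck 4, flow now 5.
Augment S→B→D→E→T: bottleneck 6, flow now 11.
Augment S→B→D→F→T: bottleneck 2, flow now 13.
Augment S→C→D→F→T: bottleneck 2, flow now 15.
No augmenting path remains; maximum flow = 15.
In the residual graph, reachable from S: {S, B}.
Min-cut edges: S→A (5), S→C (2), B→D (8); capacity 5 + 2 + 8 = 15.
This cut is saturated, so no flow can exceed 15.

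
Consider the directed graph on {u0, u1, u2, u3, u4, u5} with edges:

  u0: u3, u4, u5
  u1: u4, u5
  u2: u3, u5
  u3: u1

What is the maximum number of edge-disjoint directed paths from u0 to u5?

Assign every edge capacity 1; by Menger, the answer equals the max flow.
Path u0→u5 (+1); total 1.
Path u0→u3→u1→u5 (+1); total 2.
No residual u0→u5 path; max flow = 2.
Certifying cut of size 2: {u0→u3, u0→u5}.

2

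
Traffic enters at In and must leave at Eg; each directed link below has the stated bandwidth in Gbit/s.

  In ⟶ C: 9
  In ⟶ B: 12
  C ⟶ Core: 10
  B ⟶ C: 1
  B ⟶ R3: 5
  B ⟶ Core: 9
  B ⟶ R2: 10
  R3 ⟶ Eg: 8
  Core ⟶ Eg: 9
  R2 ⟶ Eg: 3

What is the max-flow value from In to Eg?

Augment In→C→Core→Eg: bottleneck 9, flow now 9.
Augment In→B→R3→Eg: bottleneck 5, flow now 14.
Augment In→B→R2→Eg: bottleneck 3, flow now 17.
No augmenting path remains; maximum flow = 17.
In the residual graph, reachable from In: {In, C, B, Core, R2}.
Min-cut edges: B→R3 (5), Core→Eg (9), R2→Eg (3); capacity 5 + 9 + 3 = 17.
This cut is saturated, so no flow can exceed 17.

17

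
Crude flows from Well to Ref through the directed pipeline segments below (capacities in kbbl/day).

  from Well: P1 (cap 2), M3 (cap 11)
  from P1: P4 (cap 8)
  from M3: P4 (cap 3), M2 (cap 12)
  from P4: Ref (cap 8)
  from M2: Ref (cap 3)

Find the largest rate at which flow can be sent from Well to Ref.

8

Augment Well→P1→P4→Ref: bottleneck 2, flow now 2.
Augment Well→M3→P4→Ref: bottleneck 3, flow now 5.
Augment Well→M3→M2→Ref: bottleneck 3, flow now 8.
No augmenting path remains; maximum flow = 8.
In the residual graph, reachable from Well: {Well, M3, M2}.
Min-cut edges: Well→P1 (2), M3→P4 (3), M2→Ref (3); capacity 2 + 3 + 3 = 8.
This cut is saturated, so no flow can exceed 8.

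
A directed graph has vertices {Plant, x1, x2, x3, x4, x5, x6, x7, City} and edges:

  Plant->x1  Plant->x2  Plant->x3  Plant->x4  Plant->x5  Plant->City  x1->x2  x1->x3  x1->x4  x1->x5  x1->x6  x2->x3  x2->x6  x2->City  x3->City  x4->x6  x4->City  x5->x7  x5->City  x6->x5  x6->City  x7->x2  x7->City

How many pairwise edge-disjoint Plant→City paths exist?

Assign every edge capacity 1; by Menger, the answer equals the max flow.
Path Plant→City (+1); total 1.
Path Plant→x2→City (+1); total 2.
Path Plant→x3→City (+1); total 3.
Path Plant→x4→City (+1); total 4.
Path Plant→x5→City (+1); total 5.
Path Plant→x1→x6→City (+1); total 6.
No residual Plant→City path; max flow = 6.
Certifying cut of size 6: {Plant→City, Plant→x1, Plant→x2, Plant→x3, Plant→x4, Plant→x5}.

6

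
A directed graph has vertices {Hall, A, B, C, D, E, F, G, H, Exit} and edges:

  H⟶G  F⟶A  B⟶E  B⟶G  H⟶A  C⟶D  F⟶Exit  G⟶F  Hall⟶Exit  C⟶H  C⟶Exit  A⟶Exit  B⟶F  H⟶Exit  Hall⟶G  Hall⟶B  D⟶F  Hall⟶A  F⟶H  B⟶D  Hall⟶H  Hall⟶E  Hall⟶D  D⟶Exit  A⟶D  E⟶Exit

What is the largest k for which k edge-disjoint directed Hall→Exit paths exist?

Assign every edge capacity 1; by Menger, the answer equals the max flow.
Path Hall→Exit (+1); total 1.
Path Hall→A→Exit (+1); total 2.
Path Hall→D→Exit (+1); total 3.
Path Hall→E→Exit (+1); total 4.
Path Hall→H→Exit (+1); total 5.
Path Hall→B→F→Exit (+1); total 6.
No residual Hall→Exit path; max flow = 6.
Certifying cut of size 6: {A→Exit, D→Exit, E→Exit, F→Exit, H→Exit, Hall→Exit}.

6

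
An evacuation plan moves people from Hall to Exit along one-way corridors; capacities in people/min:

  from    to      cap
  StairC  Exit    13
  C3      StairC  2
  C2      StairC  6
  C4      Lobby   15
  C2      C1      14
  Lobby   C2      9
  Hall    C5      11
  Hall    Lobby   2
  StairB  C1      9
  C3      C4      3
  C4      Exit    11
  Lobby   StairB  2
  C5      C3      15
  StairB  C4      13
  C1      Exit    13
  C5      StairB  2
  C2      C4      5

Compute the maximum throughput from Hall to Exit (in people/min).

Augment Hall→C5→C3→StairC→Exit: bottleneck 2, flow now 2.
Augment Hall→C5→C3→C4→Exit: bottleneck 3, flow now 5.
Augment Hall→C5→StairB→C1→Exit: bottleneck 2, flow now 7.
Augment Hall→Lobby→StairB→C1→Exit: bottleneck 2, flow now 9.
No augmenting path remains; maximum flow = 9.
In the residual graph, reachable from Hall: {Hall, C5, C3}.
Min-cut edges: Hall→Lobby (2), C5→StairB (2), C3→StairC (2), C3→C4 (3); capacity 2 + 2 + 2 + 3 = 9.
This cut is saturated, so no flow can exceed 9.

9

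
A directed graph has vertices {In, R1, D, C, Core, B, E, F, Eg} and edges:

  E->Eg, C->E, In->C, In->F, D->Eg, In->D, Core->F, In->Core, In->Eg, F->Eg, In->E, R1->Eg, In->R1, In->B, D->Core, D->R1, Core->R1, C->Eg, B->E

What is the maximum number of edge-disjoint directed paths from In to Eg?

Assign every edge capacity 1; by Menger, the answer equals the max flow.
Path In→Eg (+1); total 1.
Path In→R1→Eg (+1); total 2.
Path In→D→Eg (+1); total 3.
Path In→C→Eg (+1); total 4.
Path In→E→Eg (+1); total 5.
Path In→F→Eg (+1); total 6.
No residual In→Eg path; max flow = 6.
Certifying cut of size 6: {E→Eg, F→Eg, In→C, In→D, In→Eg, R1→Eg}.

6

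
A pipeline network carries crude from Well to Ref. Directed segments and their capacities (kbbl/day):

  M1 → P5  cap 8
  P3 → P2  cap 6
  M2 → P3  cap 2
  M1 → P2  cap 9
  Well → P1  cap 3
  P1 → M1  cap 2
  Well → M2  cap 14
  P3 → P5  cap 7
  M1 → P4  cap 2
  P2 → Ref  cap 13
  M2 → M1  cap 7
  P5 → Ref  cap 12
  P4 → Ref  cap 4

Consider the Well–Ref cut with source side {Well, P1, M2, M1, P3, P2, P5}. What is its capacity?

27

Edges leaving {Well, P1, M2, M1, P3, P2, P5}: M1→P4 (2), P2→Ref (13), P5→Ref (12).
Cut capacity = 2 + 13 + 12 = 27.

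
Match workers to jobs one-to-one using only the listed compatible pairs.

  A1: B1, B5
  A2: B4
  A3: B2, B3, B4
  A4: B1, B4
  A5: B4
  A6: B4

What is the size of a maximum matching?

4

Unit-capacity flow: source→left, listed edges, right→sink; max matching = max flow.
Augmenting path A1→B1 (+1); matched 1.
Augmenting path A2→B4 (+1); matched 2.
Augmenting path A3→B2 (+1); matched 3.
Augmenting path A4→B1→A1→B5 (+1); matched 4.
No augmenting path remains; maximum matching = 4.
König certificate: {A1, A3, A4, B4} is a vertex cover of size 4 (every listed pair touches it), so no matching can be larger.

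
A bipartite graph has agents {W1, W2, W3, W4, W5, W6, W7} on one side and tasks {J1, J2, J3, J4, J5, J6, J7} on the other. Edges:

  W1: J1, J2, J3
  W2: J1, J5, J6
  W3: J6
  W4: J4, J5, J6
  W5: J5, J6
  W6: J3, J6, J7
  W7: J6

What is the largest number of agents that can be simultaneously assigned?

Unit-capacity flow: source→left, listed edges, right→sink; max matching = max flow.
Augmenting path W1→J1 (+1); matched 1.
Augmenting path W2→J5 (+1); matched 2.
Augmenting path W3→J6 (+1); matched 3.
Augmenting path W4→J4 (+1); matched 4.
Augmenting path W6→J3 (+1); matched 5.
Augmenting path W5→J5→W2→J1→W1→J2 (+1); matched 6.
No augmenting path remains; maximum matching = 6.
König certificate: {W1, W2, W4, W5, W6, J6} is a vertex cover of size 6 (every listed pair touches it), so no matching can be larger.

6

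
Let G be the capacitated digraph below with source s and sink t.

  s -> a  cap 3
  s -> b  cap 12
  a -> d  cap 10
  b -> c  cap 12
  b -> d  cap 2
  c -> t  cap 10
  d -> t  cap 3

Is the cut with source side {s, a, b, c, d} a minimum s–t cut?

Yes — it is a minimum cut (capacity 13).

Given cut capacity: 10 + 3 = 13.
Augment s→a→d→t: bottleneck 3, flow now 3.
Augment s→b→c→t: bottleneck 10, flow now 13.
No augmenting path remains; maximum flow = 13.
Cut capacity 13 equals the max flow, so it is a minimum cut.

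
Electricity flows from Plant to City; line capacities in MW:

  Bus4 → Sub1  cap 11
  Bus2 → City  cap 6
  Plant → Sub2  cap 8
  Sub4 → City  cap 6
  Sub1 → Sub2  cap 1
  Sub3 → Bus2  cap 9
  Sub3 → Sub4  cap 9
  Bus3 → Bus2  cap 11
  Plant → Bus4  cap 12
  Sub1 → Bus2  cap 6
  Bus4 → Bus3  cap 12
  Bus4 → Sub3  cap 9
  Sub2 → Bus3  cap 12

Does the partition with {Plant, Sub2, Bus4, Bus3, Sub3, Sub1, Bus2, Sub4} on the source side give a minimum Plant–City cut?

Given cut capacity: 6 + 6 = 12.
Augment Plant→Sub2→Bus3→Bus2→City: bottleneck 6, flow now 6.
Augment Plant→Bus4→Sub3→Sub4→City: bottleneck 6, flow now 12.
No augmenting path remains; maximum flow = 12.
Cut capacity 12 equals the max flow, so it is a minimum cut.

Yes — it is a minimum cut (capacity 12).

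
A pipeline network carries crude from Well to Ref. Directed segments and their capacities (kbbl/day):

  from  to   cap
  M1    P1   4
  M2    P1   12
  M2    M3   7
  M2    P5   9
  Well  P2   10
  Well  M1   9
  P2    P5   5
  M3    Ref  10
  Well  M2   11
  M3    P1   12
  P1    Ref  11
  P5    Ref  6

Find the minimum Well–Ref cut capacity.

Augment Well→M2→M3→Ref: bottleneck 7, flow now 7.
Augment Well→M2→P1→Ref: bottleneck 4, flow now 11.
Augment Well→P2→P5→Ref: bottleneck 5, flow now 16.
Augment Well→M1→P1→Ref: bottleneck 4, flow now 20.
No augmenting path remains; maximum flow = 20.
By max-flow min-cut, the minimum cut capacity equals the max flow.
In the residual graph, reachable from Well: {Well, P2, M1}.
Min-cut edges: Well→M2 (11), P2→P5 (5), M1→P1 (4); capacity 11 + 5 + 4 = 20.

20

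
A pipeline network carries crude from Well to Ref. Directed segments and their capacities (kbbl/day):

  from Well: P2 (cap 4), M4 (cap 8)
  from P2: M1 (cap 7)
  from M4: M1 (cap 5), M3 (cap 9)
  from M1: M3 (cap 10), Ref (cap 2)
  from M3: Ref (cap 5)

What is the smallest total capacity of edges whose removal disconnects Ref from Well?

Augment Well→P2→M1→Ref: bottleneck 2, flow now 2.
Augment Well→M4→M3→Ref: bottleneck 5, flow now 7.
No augmenting path remains; maximum flow = 7.
By max-flow min-cut, the minimum cut capacity equals the max flow.
In the residual graph, reachable from Well: {Well, P2, M4, M1, M3}.
Min-cut edges: M1→Ref (2), M3→Ref (5); capacity 2 + 5 = 7.

7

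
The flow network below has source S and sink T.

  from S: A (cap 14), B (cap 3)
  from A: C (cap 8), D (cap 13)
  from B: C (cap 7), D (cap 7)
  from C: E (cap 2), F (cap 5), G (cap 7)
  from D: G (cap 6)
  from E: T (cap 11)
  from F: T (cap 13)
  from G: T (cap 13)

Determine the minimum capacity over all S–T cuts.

17

Augment S→A→C→E→T: bottleneck 2, flow now 2.
Augment S→A→C→F→T: bottleneck 5, flow now 7.
Augment S→A→C→G→T: bottleneck 1, flow now 8.
Augment S→A→D→G→T: bottleneck 6, flow now 14.
Augment S→B→C→G→T: bottleneck 3, flow now 17.
No augmenting path remains; maximum flow = 17.
By max-flow min-cut, the minimum cut capacity equals the max flow.
In the residual graph, reachable from S: {S}.
Min-cut edges: S→A (14), S→B (3); capacity 14 + 3 = 17.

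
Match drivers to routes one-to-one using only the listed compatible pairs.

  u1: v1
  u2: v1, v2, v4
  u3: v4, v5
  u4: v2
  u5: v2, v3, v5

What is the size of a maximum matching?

5

Unit-capacity flow: source→left, listed edges, right→sink; max matching = max flow.
Augmenting path u1→v1 (+1); matched 1.
Augmenting path u2→v2 (+1); matched 2.
Augmenting path u3→v4 (+1); matched 3.
Augmenting path u5→v3 (+1); matched 4.
Augmenting path u4→v2→u2→v4→u3→v5 (+1); matched 5.
No augmenting path remains; maximum matching = 5.
König certificate: {u1, u2, u3, u4, u5} is a vertex cover of size 5 (every listed pair touches it), so no matching can be larger.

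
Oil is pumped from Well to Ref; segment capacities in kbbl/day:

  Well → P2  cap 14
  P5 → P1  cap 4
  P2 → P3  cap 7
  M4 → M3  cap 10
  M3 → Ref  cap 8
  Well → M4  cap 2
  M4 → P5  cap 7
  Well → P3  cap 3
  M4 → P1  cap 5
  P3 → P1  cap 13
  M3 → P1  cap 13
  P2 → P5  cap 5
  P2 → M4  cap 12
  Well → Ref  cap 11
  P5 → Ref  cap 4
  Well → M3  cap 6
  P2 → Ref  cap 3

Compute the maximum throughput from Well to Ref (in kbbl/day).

Augment Well→Ref: bottleneck 11, flow now 11.
Augment Well→P2→Ref: bottleneck 3, flow now 14.
Augment Well→M3→Ref: bottleneck 6, flow now 20.
Augment Well→P2→P5→Ref: bottleneck 4, flow now 24.
Augment Well→M4→M3→Ref: bottleneck 2, flow now 26.
No augmenting path remains; maximum flow = 26.
In the residual graph, reachable from Well: {Well, P2, M4, P3, P5, M3, P1}.
Min-cut edges: Well→Ref (11), P2→Ref (3), P5→Ref (4), M3→Ref (8); capacity 11 + 3 + 4 + 8 = 26.
This cut is saturated, so no flow can exceed 26.

26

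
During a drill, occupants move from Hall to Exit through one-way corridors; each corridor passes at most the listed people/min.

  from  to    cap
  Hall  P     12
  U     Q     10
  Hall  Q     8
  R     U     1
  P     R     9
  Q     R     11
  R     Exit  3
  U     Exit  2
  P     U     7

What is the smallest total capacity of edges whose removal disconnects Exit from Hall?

5

Augment Hall→P→R→Exit: bottleneck 3, flow now 3.
Augment Hall→P→U→Exit: bottleneck 2, flow now 5.
No augmenting path remains; maximum flow = 5.
By max-flow min-cut, the minimum cut capacity equals the max flow.
In the residual graph, reachable from Hall: {Hall, P, Q, R, U}.
Min-cut edges: R→Exit (3), U→Exit (2); capacity 3 + 2 = 5.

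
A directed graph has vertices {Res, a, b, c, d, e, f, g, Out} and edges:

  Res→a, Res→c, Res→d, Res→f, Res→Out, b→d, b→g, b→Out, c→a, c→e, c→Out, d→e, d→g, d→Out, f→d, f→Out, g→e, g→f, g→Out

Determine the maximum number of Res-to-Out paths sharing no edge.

4

Assign every edge capacity 1; by Menger, the answer equals the max flow.
Path Res→Out (+1); total 1.
Path Res→c→Out (+1); total 2.
Path Res→d→Out (+1); total 3.
Path Res→f→Out (+1); total 4.
No residual Res→Out path; max flow = 4.
Certifying cut of size 4: {Res→Out, Res→c, Res→d, Res→f}.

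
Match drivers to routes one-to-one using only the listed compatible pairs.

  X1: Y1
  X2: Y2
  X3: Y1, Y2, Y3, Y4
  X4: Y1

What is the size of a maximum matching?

3

Unit-capacity flow: source→left, listed edges, right→sink; max matching = max flow.
Augmenting path X1→Y1 (+1); matched 1.
Augmenting path X2→Y2 (+1); matched 2.
Augmenting path X3→Y3 (+1); matched 3.
No augmenting path remains; maximum matching = 3.
König certificate: {X2, X3, Y1} is a vertex cover of size 3 (every listed pair touches it), so no matching can be larger.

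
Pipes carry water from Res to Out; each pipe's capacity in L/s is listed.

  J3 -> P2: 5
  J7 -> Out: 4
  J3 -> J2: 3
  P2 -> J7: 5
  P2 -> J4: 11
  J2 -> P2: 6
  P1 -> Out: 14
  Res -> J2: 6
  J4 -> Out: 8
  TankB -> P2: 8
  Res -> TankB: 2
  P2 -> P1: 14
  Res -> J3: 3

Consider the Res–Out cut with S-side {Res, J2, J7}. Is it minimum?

Given cut capacity: 2 + 3 + 6 + 4 = 15.
Augment Res→TankB→P2→J4→Out: bottleneck 2, flow now 2.
Augment Res→J3→P2→J4→Out: bottleneck 3, flow now 5.
Augment Res→J2→P2→J4→Out: bottleneck 3, flow now 8.
Augment Res→J2→P2→J7→Out: bottleneck 3, flow now 11.
No augmenting path remains; maximum flow = 11.
In the residual graph, reachable from Res: {Res}.
Min-cut edges: Res→TankB (2), Res→J3 (3), Res→J2 (6); capacity 2 + 3 + 6 = 11.
Cut capacity 15 exceeds the max flow 11, so it is not minimum.

No — its capacity is 15, but the minimum cut has capacity 11.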